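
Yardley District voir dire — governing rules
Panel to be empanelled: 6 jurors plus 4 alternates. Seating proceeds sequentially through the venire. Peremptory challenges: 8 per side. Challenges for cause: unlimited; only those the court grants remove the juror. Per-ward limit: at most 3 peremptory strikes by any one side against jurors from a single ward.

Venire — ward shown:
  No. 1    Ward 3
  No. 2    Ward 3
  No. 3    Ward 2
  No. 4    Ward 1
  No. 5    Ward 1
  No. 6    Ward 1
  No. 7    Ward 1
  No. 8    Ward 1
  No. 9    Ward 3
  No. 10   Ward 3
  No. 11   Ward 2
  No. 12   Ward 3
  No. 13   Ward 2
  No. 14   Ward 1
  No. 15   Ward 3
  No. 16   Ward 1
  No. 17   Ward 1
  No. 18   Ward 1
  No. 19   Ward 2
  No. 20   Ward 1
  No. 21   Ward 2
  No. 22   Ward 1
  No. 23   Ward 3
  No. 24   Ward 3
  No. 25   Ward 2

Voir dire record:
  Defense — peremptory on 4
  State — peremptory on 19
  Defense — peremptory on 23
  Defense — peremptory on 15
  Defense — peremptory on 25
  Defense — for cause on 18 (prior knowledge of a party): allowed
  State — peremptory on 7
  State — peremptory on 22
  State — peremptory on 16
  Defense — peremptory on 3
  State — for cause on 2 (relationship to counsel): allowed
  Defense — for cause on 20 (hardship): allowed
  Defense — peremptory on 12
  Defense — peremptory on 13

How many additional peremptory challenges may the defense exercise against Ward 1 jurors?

1

Defense peremptories so far: #4, #23, #15, #25, #3, #12, #13 — 7 of 8 used, 1 left overall.
Against Ward 1: #4 — 1 used; per-ward cap 3 leaves 2.
Binding limit: min(1, 2) = 1.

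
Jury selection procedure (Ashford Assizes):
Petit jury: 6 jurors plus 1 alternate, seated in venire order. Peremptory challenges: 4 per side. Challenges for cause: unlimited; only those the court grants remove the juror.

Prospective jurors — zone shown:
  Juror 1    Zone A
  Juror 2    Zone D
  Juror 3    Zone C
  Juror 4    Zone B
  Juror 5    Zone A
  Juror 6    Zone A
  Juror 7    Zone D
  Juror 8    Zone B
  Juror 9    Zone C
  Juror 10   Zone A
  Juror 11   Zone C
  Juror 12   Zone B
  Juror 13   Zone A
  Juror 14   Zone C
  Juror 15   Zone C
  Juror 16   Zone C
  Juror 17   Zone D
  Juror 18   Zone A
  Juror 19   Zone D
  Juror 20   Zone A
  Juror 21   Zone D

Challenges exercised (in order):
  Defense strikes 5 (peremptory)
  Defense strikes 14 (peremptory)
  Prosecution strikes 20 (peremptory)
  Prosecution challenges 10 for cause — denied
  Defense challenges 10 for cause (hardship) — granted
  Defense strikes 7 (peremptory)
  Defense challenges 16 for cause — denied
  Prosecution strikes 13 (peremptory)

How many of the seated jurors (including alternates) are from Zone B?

2

Removed: #5, #7, #10, #13, #14, #20.
Seated (7 incl. alternates): #1, #2, #3, #4, #6, #8, #9.
Of those, in Zone B: #4, #8 → 2.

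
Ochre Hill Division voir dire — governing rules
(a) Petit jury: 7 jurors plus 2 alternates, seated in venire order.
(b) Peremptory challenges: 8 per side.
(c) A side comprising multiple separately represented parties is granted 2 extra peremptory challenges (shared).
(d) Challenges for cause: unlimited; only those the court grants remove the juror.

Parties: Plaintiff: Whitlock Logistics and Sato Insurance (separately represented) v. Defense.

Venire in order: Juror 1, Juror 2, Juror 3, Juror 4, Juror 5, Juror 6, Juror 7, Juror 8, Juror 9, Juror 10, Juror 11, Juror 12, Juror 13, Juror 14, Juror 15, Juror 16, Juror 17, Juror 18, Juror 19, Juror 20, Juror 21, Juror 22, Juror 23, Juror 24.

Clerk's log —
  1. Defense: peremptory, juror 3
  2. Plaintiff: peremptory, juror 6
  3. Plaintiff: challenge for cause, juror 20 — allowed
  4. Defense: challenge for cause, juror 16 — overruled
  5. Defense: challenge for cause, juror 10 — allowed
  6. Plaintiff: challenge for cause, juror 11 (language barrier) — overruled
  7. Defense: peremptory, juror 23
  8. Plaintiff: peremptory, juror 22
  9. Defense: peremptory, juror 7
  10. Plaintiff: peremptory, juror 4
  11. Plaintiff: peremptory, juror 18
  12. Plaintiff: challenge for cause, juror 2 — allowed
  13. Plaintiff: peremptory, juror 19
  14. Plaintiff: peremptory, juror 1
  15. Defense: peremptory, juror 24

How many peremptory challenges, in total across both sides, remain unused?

8

Plaintiff allotment: 8 base + 2 multi-party = 10. Defense allotment: 8.
Plaintiff peremptories used: #6, #22, #4, #18, #19, #1 — 6 (for-cause on #20, #11, #2 don't count).
Defense peremptories used: #3, #23, #7, #24 — 4 (for-cause on #16, #10 don't count).
Remaining: (10 − 6) + (8 − 4) = 8.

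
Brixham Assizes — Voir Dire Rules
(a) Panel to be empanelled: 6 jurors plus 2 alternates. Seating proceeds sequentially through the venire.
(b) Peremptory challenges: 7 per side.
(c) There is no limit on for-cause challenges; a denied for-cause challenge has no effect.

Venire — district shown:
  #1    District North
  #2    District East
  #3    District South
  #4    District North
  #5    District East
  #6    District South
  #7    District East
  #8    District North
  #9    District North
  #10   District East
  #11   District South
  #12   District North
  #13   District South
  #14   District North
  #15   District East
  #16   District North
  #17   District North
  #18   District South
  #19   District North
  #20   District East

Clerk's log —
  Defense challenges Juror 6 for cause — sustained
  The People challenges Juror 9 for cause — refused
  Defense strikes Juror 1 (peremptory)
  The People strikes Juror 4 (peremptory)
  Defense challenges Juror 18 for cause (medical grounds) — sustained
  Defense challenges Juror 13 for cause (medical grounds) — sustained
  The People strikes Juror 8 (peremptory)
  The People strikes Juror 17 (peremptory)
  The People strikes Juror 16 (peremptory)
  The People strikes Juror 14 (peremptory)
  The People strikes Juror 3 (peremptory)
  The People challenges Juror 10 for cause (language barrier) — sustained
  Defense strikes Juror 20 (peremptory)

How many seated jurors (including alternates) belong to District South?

1

Removed: #1, #3, #4, #6, #8, #10, #13, #14, #16, #17, #18, #20.
Seated (8 incl. alternates): #2, #5, #7, #9, #11, #12, #15, #19.
Of those, in District South: #11 → 1.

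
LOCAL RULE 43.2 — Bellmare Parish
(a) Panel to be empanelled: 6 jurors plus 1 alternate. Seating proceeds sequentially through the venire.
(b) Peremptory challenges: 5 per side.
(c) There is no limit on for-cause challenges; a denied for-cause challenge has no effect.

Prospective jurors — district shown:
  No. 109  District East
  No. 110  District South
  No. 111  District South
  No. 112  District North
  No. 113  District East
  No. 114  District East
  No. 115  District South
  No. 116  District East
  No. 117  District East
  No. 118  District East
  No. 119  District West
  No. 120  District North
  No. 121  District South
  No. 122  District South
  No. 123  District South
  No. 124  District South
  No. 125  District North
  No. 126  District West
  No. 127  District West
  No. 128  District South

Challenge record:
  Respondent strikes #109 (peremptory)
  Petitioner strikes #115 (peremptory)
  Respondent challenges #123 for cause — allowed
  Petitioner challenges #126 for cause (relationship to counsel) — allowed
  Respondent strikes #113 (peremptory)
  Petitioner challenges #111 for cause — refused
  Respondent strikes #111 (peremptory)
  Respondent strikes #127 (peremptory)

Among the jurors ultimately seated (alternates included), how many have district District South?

Removed: #109, #111, #113, #115, #123, #126, #127.
Seated (7 incl. alternates): #110, #112, #114, #116, #117, #118, #119.
Of those, in District South: #110 → 1.

1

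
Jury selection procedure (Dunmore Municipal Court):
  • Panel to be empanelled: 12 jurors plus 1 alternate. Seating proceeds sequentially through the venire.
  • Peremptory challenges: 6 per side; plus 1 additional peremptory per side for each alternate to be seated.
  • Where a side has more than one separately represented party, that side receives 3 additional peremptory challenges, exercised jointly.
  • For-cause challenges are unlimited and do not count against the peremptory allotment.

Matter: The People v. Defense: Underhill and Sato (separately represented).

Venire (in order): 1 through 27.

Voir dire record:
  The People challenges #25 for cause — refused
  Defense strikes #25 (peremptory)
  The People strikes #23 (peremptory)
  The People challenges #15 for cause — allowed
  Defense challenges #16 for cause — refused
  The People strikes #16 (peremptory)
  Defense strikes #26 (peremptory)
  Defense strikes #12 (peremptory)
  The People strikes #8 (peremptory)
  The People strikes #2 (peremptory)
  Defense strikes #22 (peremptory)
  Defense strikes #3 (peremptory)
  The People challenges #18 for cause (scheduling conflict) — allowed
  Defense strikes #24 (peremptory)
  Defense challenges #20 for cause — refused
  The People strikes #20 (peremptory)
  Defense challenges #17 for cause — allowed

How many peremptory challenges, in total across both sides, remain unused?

6

The People allotment: 6 base + 1 × 1 alternate = 7. Defense allotment: 6 base + 1 × 1 alternate + 3 multi-party = 10.
The People peremptories used: #23, #16, #8, #2, #20 — 5 (for-cause on #25, #15, #18 don't count).
Defense peremptories used: #25, #26, #12, #22, #3, #24 — 6 (for-cause on #16, #20, #17 don't count).
Remaining: (7 − 5) + (10 − 6) = 6.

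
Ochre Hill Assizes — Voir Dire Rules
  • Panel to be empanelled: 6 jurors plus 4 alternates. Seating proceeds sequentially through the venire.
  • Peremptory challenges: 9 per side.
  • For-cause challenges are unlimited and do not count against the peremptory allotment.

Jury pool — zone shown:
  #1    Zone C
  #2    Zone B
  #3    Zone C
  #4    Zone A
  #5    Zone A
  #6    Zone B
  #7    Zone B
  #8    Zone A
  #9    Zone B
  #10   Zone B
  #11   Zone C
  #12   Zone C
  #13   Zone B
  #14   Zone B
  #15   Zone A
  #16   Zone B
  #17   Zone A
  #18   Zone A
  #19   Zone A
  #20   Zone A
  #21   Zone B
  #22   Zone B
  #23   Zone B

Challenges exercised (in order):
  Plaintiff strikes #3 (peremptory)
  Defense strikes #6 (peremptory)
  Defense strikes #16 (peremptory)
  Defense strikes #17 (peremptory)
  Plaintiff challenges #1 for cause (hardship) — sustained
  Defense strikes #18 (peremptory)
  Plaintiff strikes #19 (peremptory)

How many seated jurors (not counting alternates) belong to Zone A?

3

Removed: #1, #3, #6, #16, #17, #18, #19.
Seated jurors 1–6: #2, #4, #5, #7, #8, #9 (alternates #10, #11, #12, #13 not counted).
Of those, in Zone A: #4, #5, #8 → 3.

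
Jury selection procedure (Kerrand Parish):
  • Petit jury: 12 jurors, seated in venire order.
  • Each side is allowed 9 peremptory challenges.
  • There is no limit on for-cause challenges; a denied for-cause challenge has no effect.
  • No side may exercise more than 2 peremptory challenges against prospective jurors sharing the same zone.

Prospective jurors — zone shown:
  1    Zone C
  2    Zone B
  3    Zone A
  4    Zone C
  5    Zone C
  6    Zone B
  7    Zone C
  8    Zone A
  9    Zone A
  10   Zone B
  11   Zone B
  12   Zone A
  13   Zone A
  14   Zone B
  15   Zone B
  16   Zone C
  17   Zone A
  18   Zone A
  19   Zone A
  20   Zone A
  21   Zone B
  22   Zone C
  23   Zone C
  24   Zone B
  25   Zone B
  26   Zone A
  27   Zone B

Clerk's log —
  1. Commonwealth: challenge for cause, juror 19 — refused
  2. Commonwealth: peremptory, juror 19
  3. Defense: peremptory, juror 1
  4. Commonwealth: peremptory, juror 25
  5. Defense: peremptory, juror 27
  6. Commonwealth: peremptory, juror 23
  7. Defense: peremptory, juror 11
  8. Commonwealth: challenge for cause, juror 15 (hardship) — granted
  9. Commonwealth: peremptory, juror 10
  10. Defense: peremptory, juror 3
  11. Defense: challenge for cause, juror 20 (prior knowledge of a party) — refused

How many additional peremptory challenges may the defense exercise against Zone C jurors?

Defense peremptories so far: #1, #27, #11, #3 — 4 of 9 used, 5 left overall.
Against Zone C: #1 — 1 used; per-zone cap 2 leaves 1.
Binding limit: min(5, 1) = 1.

1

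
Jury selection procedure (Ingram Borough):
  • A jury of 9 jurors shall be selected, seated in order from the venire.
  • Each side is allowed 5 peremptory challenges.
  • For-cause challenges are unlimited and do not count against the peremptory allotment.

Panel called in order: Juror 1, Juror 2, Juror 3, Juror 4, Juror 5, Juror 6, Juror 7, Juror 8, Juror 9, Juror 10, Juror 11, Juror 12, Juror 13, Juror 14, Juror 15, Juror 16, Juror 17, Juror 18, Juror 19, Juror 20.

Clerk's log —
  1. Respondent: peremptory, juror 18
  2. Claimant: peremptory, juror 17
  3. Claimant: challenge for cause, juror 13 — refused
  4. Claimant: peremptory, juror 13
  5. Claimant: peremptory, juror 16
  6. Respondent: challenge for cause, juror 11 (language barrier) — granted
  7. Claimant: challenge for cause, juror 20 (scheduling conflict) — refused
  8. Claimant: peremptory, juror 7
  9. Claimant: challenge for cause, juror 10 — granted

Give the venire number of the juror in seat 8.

9

Removed: #7, #10, #11, #13, #16, #17, #18. (#20 stays — for-cause denied.)
Seating in order: seats 1–9 → #1, #2, #3, #4, #5, #6, #8, #9, #12.
So seat 8 is #9.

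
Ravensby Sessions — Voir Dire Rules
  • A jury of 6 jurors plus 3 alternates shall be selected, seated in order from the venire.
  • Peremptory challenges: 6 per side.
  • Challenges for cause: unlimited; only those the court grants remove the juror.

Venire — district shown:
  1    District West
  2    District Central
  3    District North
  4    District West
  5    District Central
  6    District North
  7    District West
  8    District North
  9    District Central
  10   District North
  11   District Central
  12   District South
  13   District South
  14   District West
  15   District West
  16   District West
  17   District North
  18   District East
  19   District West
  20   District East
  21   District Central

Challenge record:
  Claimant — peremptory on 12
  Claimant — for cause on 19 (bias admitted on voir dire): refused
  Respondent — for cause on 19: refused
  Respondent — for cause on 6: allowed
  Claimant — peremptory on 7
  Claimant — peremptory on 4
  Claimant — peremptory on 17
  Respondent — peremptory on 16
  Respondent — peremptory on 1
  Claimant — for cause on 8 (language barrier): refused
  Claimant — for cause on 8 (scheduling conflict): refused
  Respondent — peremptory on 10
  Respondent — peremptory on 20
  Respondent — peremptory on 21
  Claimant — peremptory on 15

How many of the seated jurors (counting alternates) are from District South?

Removed: #1, #4, #6, #7, #10, #12, #15, #16, #17, #20, #21.
Seated (9 incl. alternates): #2, #3, #5, #8, #9, #11, #13, #14, #18.
Of those, in District South: #13 → 1.

1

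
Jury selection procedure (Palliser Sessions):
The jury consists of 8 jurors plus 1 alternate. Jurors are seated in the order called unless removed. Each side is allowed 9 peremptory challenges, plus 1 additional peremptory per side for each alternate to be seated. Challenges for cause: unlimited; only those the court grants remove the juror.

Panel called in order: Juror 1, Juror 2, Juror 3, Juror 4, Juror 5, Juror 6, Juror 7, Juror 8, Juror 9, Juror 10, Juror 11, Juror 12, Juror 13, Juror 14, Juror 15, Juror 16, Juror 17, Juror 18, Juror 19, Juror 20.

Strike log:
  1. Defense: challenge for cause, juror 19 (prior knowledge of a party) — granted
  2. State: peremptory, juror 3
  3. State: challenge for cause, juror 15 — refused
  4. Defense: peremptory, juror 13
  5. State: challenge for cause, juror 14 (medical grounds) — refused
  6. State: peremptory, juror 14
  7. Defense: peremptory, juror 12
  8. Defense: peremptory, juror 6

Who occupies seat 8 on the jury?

10

Removed: #3, #6, #12, #13, #14, #19. (#15 stays — for-cause denied.)
Seating in order: seats 1–8 → #1, #2, #4, #5, #7, #8, #9, #10; alternates → #11.
So seat 8 is #10.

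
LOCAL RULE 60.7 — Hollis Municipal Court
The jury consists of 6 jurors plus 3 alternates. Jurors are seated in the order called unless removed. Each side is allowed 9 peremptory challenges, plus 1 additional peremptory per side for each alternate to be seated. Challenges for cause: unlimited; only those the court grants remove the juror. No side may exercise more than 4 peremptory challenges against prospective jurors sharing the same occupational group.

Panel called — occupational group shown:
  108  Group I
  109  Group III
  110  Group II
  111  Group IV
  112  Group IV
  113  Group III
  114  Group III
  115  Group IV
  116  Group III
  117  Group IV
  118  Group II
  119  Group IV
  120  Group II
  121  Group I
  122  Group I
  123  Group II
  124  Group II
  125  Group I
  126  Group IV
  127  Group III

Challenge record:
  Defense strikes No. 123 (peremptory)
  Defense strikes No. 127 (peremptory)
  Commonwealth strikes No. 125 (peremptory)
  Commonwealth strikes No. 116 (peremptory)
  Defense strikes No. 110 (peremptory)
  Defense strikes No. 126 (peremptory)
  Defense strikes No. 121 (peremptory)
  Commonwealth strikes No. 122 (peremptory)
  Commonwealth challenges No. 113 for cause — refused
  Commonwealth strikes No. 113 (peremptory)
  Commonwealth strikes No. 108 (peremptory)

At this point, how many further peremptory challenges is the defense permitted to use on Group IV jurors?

Defense peremptories so far: #123, #127, #110, #126, #121 — 5 of 12 used, 7 left overall.
Against Group IV: #126 — 1 used; per-group cap 4 leaves 3.
Binding limit: min(7, 3) = 3.

3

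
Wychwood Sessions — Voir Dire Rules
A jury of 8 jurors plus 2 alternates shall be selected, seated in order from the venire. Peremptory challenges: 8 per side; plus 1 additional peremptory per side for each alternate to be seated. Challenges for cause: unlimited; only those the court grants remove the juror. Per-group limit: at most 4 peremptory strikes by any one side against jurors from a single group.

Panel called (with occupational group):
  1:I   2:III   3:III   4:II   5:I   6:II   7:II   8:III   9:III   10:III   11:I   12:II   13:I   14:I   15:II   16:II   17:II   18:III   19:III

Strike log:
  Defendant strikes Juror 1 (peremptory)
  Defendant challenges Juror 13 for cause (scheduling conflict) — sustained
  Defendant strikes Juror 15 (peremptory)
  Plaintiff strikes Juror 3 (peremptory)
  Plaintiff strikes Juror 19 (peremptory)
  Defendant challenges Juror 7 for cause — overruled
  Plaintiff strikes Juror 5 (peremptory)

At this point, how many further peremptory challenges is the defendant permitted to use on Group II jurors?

Defendant peremptories so far: #1, #15 — 2 of 10 used, 8 left overall.
Against Group II: #15 — 1 used; per-group cap 4 leaves 3.
Binding limit: min(8, 3) = 3.

3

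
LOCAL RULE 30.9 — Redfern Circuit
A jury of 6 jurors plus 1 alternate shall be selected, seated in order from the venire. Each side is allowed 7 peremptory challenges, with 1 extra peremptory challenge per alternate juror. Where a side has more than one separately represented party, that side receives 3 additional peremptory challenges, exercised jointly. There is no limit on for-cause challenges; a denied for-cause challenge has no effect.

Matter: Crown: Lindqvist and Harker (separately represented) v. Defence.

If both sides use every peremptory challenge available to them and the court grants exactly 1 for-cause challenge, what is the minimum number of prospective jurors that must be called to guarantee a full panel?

27

Seats to fill: 6 + 1 alternates = 7.
Peremptories — Crown: 7 + 1×1 + 3 = 11; Defence: 7 + 1×1 = 8; total 19.
For-cause removals: 1.
Minimum venire: 7 + 19 + 1 = 27.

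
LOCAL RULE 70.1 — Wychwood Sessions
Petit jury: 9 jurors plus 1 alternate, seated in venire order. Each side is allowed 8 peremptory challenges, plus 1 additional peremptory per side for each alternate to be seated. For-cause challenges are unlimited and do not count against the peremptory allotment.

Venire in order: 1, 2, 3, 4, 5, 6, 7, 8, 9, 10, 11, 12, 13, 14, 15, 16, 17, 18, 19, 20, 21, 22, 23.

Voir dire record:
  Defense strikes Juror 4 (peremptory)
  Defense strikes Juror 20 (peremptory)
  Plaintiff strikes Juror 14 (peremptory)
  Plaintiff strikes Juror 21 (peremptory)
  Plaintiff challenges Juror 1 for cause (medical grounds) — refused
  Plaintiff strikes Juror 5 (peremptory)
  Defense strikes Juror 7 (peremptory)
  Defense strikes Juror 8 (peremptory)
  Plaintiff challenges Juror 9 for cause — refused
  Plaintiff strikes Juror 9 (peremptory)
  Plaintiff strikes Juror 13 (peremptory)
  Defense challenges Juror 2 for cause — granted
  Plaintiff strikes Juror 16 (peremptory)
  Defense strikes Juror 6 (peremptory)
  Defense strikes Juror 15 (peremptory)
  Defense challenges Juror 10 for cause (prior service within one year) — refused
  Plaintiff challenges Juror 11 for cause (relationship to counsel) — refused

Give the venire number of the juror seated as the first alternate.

Removed: #2, #4, #5, #6, #7, #8, #9, #13, #14, #15, #16, #20, #21. (#1, #10, #11 stay — for-cause denied.)
Filling seats in venire order through position 10: #1, #3, #10, #11, #12, #17, #18, #19, #22, #23.
So alternate 1 is #23.

23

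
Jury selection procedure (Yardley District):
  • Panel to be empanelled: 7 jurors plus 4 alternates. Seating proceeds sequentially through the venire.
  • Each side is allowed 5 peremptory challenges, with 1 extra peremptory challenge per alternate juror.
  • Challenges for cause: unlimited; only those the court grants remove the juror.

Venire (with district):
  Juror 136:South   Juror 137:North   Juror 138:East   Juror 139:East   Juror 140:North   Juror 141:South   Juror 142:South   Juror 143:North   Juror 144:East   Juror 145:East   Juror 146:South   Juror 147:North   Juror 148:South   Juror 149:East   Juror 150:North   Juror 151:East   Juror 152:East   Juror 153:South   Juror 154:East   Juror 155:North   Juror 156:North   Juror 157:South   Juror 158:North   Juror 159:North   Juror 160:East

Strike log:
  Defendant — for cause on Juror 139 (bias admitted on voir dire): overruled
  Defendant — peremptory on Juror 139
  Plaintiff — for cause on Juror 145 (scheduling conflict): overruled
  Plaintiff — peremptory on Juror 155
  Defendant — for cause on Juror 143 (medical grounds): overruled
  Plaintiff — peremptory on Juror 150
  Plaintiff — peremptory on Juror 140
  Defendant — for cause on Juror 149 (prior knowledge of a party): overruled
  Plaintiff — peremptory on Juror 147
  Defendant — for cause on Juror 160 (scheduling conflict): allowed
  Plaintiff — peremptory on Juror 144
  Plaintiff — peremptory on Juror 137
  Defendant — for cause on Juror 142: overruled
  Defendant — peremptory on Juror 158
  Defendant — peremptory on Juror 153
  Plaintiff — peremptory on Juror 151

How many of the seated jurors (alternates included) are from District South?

Removed: #137, #139, #140, #144, #147, #150, #151, #153, #155, #158, #160.
Seated (11 incl. alternates): #136, #138, #141, #142, #143, #145, #146, #148, #149, #152, #154.
Of those, in District South: #136, #141, #142, #146, #148 → 5.

5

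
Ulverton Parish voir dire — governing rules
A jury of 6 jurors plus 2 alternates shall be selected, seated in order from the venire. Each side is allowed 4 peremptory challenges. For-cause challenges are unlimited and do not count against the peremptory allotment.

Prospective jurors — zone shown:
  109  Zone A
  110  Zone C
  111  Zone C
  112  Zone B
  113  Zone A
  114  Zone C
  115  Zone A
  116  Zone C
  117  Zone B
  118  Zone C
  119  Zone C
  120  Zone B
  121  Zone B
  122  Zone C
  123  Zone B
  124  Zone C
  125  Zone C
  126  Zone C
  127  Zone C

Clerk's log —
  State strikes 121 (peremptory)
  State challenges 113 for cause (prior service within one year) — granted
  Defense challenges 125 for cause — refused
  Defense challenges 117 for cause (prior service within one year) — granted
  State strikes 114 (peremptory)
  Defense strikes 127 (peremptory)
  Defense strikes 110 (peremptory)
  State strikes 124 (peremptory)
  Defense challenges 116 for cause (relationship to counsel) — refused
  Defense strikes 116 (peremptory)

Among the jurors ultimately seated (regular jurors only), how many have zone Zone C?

3

Removed: #110, #113, #114, #116, #117, #121, #124, #127.
Seated jurors 1–6: #109, #111, #112, #115, #118, #119 (alternates #120, #122 not counted).
Of those, in Zone C: #111, #118, #119 → 3.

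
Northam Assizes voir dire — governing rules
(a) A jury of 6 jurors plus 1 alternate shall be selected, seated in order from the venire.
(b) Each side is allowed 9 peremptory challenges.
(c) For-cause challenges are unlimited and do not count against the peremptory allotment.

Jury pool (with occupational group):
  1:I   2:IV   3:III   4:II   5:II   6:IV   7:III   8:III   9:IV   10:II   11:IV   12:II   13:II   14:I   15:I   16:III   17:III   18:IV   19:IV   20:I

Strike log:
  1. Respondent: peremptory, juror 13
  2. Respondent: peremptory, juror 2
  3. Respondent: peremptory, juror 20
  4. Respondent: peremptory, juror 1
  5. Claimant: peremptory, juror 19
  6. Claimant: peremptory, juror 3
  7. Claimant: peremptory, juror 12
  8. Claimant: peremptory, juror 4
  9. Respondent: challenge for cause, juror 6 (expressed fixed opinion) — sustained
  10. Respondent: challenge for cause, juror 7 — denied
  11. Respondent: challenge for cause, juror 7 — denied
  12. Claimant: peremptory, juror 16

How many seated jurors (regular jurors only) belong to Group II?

2

Removed: #1, #2, #3, #4, #6, #12, #13, #16, #19, #20.
Seated jurors 1–6: #5, #7, #8, #9, #10, #11 (alternates #14 not counted).
Of those, in Group II: #5, #10 → 2.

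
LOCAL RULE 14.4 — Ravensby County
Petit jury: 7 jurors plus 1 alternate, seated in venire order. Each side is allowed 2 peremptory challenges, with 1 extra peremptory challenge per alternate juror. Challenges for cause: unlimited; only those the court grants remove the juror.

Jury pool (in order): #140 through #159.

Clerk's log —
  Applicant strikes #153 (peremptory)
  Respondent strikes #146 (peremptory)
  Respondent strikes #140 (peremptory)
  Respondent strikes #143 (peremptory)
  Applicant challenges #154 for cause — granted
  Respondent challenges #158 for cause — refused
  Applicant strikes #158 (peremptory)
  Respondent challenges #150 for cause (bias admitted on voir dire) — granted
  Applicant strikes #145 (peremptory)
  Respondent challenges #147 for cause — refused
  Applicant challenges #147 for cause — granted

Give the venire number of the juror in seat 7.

Removed: #140, #143, #145, #146, #147, #150, #153, #154, #158.
Seating in order: seats 1–7 → #141, #142, #144, #148, #149, #151, #152; alternates → #155.
So seat 7 is #152.

152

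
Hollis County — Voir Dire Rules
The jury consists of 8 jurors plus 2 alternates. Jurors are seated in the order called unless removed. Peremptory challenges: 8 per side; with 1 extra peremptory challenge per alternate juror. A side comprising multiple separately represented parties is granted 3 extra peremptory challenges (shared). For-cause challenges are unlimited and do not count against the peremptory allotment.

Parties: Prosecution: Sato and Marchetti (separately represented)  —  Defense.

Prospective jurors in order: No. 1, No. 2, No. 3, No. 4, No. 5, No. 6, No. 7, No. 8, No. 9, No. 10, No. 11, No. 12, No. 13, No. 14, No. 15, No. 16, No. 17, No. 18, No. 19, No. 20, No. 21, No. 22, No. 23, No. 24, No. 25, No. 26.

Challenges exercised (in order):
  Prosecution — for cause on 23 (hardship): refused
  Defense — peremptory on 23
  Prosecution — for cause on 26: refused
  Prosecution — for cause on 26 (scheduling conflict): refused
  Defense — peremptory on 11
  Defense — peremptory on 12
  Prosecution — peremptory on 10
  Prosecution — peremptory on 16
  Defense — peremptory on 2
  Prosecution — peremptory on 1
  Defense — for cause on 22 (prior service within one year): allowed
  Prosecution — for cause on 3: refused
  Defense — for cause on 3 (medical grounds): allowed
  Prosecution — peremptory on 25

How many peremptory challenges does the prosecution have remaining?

9

Prosecution allotment: 8 base + 1 × 2 alternates + 3 multi-party = 13.
Prosecution peremptories used: #10, #16, #1, #25 — 4 (for-cause on #23, #26, #26, #3 don't count).
Remaining: 13 − 4 = 9.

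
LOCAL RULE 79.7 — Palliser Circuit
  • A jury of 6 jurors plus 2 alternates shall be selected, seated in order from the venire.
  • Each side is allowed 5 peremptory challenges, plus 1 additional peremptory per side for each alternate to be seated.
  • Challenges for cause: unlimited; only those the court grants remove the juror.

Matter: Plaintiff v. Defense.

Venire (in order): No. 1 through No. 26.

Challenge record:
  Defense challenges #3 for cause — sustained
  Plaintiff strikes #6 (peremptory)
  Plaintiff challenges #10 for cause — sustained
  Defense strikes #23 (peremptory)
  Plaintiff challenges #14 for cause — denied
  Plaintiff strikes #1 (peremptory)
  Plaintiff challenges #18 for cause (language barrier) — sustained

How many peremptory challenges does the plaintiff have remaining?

Plaintiff allotment: 5 base + 1 × 2 alternates = 7.
Plaintiff peremptories used: #6, #1 — 2 (for-cause on #10, #14, #18 don't count).
Remaining: 7 − 2 = 5.

5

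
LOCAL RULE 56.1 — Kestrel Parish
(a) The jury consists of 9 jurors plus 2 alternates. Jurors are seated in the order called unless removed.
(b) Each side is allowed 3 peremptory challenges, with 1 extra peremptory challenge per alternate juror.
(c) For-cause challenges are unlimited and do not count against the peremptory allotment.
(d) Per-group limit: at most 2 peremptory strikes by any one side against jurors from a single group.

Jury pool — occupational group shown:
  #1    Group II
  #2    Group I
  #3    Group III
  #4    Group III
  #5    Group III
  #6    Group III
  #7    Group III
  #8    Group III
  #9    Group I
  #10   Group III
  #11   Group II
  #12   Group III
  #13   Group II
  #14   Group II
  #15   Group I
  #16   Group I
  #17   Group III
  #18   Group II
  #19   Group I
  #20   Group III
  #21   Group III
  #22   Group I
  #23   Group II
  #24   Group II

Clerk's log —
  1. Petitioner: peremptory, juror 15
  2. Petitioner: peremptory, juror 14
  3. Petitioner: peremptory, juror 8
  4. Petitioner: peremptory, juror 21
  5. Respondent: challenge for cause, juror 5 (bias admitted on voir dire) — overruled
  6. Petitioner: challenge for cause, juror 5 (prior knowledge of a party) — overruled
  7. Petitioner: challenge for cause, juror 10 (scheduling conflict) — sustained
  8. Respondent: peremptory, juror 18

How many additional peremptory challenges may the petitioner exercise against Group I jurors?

Petitioner peremptories so far: #15, #14, #8, #21 — 4 of 5 used, 1 left overall.
Against Group I: #15 — 1 used; per-group cap 2 leaves 1.
Binding limit: min(1, 1) = 1.

1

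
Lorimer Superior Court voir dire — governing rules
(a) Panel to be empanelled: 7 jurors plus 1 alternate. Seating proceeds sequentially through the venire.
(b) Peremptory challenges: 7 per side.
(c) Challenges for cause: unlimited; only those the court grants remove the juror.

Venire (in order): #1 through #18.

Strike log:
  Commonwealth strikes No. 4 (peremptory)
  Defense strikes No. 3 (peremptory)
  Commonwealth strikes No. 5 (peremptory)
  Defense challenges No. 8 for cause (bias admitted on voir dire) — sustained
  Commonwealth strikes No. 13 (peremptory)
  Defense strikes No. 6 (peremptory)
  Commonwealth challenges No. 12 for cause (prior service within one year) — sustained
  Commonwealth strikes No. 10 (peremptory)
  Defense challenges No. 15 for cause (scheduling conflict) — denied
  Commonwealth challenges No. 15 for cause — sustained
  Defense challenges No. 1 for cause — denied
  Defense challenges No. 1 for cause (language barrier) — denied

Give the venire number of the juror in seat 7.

16

Removed: #3, #4, #5, #6, #8, #10, #12, #13, #15. (#1 stays — for-cause denied.)
Seating in order: seats 1–7 → #1, #2, #7, #9, #11, #14, #16; alternates → #17.
So seat 7 is #16.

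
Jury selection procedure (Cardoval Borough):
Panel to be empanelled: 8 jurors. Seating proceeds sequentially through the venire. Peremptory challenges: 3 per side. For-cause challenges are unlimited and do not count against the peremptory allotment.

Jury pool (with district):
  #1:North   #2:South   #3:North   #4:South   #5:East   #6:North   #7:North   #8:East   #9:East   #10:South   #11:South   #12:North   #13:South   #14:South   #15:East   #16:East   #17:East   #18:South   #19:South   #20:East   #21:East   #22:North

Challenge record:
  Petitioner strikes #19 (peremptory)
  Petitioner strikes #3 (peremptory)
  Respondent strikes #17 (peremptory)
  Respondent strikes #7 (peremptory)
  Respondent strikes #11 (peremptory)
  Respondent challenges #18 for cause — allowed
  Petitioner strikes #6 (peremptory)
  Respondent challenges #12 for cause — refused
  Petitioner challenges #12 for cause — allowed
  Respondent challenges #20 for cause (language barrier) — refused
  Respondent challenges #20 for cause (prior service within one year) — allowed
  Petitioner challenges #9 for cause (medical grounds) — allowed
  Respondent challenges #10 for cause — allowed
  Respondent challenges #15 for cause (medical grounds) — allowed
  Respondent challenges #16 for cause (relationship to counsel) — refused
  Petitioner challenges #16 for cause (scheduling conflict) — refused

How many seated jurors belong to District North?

Removed: #3, #6, #7, #9, #10, #11, #12, #15, #17, #18, #19, #20.
Seated jurors 1–8: #1, #2, #4, #5, #8, #13, #14, #16.
Of those, in District North: #1 → 1.

1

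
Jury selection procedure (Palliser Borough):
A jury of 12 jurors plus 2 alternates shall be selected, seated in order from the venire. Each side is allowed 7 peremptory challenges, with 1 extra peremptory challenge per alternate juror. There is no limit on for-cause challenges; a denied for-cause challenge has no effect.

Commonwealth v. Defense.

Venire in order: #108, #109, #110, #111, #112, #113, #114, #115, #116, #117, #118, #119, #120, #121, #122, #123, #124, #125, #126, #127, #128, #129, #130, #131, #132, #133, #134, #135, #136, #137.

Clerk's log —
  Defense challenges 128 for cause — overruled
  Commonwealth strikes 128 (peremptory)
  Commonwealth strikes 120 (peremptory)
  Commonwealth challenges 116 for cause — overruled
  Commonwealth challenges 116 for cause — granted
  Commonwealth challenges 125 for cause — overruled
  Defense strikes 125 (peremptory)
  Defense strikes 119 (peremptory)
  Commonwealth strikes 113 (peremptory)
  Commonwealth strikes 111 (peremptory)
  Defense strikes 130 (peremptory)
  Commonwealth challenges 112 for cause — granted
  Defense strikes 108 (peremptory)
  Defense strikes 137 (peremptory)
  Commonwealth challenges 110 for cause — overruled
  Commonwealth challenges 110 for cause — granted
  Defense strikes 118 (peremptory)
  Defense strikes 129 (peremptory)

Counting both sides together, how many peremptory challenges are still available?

7

Commonwealth allotment: 7 base + 1 × 2 alternates = 9. Defense allotment: 7 base + 1 × 2 alternates = 9.
Commonwealth peremptories used: #128, #120, #113, #111 — 4 (for-cause on #116, #116, #125, #112, #110, #110 don't count).
Defense peremptories used: #125, #119, #130, #108, #137, #118, #129 — 7 (the for-cause on #128 doesn't count).
Remaining: (9 − 4) + (9 − 7) = 7.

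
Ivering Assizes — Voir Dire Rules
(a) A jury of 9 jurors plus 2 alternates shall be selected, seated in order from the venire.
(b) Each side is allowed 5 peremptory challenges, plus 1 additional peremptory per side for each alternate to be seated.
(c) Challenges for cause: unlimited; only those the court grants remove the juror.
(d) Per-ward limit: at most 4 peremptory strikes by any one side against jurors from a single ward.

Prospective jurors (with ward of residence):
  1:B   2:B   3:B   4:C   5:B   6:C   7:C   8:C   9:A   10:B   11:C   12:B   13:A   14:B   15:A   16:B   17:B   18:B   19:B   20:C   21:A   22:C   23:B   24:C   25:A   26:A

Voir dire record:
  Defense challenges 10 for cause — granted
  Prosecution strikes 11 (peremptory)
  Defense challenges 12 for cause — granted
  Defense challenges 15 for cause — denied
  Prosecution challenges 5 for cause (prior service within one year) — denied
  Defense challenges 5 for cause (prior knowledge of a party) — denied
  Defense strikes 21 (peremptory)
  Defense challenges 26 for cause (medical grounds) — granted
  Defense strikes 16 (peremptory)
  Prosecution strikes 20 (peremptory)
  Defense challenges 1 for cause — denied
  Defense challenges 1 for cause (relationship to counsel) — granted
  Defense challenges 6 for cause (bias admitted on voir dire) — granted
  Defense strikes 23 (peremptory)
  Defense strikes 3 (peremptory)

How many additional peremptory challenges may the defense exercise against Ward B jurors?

Defense peremptories so far: #21, #16, #23, #3 — 4 of 7 used, 3 left overall.
Against Ward B: #16, #23, #3 — 3 used; per-ward cap 4 leaves 1.
Binding limit: min(3, 1) = 1.

1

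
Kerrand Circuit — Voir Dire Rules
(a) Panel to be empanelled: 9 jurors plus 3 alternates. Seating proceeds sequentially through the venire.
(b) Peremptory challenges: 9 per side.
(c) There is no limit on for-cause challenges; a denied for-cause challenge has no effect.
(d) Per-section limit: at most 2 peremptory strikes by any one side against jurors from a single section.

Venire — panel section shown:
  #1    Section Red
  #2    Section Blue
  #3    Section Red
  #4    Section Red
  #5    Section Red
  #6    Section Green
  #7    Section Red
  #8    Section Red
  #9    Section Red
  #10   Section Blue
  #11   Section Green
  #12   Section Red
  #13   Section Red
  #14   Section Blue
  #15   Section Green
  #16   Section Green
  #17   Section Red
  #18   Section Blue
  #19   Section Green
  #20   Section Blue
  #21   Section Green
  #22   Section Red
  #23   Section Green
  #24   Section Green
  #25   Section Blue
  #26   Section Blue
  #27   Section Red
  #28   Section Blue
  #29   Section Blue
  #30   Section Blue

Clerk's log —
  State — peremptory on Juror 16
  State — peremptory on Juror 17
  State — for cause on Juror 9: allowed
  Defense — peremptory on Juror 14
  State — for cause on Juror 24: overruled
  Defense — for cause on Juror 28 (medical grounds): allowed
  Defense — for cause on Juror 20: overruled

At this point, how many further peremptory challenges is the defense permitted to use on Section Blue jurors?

Defense peremptories so far: #14 — 1 of 9 used, 8 left overall.
Against Section Blue: #14 — 1 used; per-section cap 2 leaves 1.
Binding limit: min(8, 1) = 1.

1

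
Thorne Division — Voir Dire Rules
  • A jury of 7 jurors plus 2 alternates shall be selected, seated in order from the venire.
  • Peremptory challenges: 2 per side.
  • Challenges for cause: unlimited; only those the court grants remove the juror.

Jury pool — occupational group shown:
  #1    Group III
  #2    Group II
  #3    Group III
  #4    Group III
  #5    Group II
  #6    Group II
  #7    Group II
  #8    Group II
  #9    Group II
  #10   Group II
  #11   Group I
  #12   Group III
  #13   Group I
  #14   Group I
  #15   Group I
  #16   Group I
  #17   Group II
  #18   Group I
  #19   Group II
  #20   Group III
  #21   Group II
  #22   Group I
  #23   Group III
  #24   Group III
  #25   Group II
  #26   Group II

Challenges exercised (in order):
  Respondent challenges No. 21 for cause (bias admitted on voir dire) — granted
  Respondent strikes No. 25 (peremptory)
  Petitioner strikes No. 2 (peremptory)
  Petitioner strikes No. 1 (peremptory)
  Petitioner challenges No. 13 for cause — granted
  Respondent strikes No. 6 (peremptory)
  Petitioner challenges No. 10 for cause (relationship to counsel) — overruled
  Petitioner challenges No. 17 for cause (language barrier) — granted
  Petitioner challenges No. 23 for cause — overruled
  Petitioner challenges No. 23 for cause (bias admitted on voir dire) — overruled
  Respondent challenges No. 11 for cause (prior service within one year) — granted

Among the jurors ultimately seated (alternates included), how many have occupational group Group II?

Removed: #1, #2, #6, #11, #13, #17, #21, #25.
Seated (9 incl. alternates): #3, #4, #5, #7, #8, #9, #10, #12, #14.
Of those, in Group II: #5, #7, #8, #9, #10 → 5.

5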